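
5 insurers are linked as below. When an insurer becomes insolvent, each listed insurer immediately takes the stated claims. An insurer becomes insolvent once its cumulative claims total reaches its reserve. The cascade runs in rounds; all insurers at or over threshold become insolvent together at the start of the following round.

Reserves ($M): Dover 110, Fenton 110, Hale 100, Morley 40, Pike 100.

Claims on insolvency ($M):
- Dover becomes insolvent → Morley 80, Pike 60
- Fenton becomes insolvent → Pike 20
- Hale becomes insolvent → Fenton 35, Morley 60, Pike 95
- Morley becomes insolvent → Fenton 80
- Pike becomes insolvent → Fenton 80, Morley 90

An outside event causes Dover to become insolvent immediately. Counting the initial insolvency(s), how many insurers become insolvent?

Round 1 — Dover becomes insolvent (initial).
  Morley: +80 → 80 ≥ 40
  Pike: +60 → 60 < 100
Round 2 — Morley becomes insolvent.
  Fenton: +80 → 80 < 110
No further insolvencies.

2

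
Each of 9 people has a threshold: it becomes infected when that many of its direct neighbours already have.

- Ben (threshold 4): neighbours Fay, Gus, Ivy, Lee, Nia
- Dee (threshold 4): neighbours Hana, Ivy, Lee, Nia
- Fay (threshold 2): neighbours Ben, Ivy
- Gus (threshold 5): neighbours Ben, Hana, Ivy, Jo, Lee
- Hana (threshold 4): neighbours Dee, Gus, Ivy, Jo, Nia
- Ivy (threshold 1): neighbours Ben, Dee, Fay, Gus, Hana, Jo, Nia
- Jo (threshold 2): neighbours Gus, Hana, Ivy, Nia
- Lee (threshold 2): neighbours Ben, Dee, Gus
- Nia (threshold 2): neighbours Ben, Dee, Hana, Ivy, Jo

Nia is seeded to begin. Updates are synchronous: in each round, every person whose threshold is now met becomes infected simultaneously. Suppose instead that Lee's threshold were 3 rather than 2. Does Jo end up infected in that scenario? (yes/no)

With Lee's threshold at 3:
Round 1 — Nia becomes infected (initial).
Round 2 — checking thresholds:
  Ben: 1 of 5 neighbours < 4, not yet.
  Dee: 1 of 4 neighbours < 4, not yet.
  Hana: 1 of 5 neighbours < 4, not yet.
  Ivy: 1 of 7 neighbours ≥ 1, becomes infected.
  Jo: 1 of 4 neighbours < 2, not yet.
Round 3 — checking thresholds:
  Ben: 2 of 5 neighbours < 4, not yet.
  Dee: 2 of 4 neighbours < 4, not yet.
  Fay: 1 of 2 neighbours < 2, not yet.
  Gus: 1 of 5 neighbours < 5, not yet.
  Hana: 2 of 5 neighbours < 4, not yet.
  Jo: 2 of 4 neighbours ≥ 2, becomes infected.
Round 4 — no new infections; cascade stops.

yes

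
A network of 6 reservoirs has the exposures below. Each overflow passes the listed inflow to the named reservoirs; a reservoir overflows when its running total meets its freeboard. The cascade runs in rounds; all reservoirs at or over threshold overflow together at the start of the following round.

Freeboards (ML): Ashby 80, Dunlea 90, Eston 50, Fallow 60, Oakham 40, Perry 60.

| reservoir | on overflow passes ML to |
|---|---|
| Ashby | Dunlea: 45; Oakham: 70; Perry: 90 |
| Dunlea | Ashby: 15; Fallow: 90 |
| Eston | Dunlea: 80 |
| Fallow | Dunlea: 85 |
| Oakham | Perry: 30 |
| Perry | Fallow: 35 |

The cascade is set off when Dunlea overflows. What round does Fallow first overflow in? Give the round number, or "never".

Round 1 — Dunlea overflows (initial).
  Ashby: +15 → 15 < 80
  Fallow: +90 → 90 ≥ 60
Round 2 — Fallow overflows.
No further overflows.

2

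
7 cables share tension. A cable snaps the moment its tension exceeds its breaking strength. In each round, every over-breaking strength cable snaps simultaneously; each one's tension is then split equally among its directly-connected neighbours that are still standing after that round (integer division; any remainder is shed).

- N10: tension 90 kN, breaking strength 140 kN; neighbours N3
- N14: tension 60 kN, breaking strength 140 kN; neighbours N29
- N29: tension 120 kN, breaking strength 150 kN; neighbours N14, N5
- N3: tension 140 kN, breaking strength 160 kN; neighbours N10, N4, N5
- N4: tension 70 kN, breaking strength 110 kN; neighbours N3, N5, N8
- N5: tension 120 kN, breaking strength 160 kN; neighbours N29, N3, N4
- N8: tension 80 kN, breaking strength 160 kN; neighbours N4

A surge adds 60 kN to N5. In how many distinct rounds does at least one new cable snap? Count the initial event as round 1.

3

Round 1 — N5 at 180 > 160. N5 snaps.
  N5 sheds 180 kN to N29, N3, N4: 60 each.
    N29: 120+60 = 180 > 150
    N3: 140+60 = 200 > 160
    N4: 70+60 = 130 > 110
Round 2 — N29, N3, N4 snap.
  N29 sheds 180 kN to N14: 180 each.
    N14: 60+180 = 240 > 140
  N3 sheds 200 kN to N10: 200 each.
    N10: 90+200 = 290 > 140
  N4 sheds 130 kN to N8: 130 each.
    N8: 80+130 = 210 > 160
Round 3 — N10, N14, N8 snap.
  N10 sheds 290 kN: no online neighbours, lost.
  N14 sheds 240 kN: no online neighbours, lost.
  N8 sheds 210 kN: no online neighbours, lost.
No further breaks.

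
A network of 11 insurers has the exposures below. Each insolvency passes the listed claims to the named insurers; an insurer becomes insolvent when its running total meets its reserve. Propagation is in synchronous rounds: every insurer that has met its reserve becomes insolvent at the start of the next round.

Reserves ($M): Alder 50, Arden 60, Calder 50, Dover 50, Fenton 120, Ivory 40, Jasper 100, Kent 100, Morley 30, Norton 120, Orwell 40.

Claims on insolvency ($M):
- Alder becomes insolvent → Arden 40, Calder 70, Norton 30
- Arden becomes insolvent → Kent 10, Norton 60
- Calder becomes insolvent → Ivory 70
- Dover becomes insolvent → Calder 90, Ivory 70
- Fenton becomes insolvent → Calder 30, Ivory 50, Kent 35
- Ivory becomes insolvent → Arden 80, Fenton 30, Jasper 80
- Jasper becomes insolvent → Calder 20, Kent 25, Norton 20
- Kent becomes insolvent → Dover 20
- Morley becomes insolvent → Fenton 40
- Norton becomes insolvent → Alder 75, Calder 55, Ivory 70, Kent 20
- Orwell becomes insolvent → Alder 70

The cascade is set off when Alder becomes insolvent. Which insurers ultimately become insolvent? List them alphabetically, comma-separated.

Alder, Arden, Calder, Ivory

Round 1 — Alder becomes insolvent (initial).
  Arden: +40 → 40 < 60
  Calder: +70 → 70 ≥ 50
  Norton: +30 → 30 < 120
Round 2 — Calder becomes insolvent.
  Ivory: +70 → 70 ≥ 40
Round 3 — Ivory becomes insolvent.
  Arden: +80 → 120 ≥ 60
  Fenton: +30 → 30 < 120
  Jasper: +80 → 80 < 100
Round 4 — Arden becomes insolvent.
  Kent: +10 → 10 < 100
  Norton: +60 → 90 < 120
No further insolvencies.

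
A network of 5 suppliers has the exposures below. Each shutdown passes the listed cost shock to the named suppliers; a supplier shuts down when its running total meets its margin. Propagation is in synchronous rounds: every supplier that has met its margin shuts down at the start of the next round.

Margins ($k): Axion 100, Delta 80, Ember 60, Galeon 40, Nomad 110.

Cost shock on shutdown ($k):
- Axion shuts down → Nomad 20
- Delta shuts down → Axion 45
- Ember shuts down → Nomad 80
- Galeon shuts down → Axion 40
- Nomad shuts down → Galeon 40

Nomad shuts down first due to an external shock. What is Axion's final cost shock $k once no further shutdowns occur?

Round 1 — Nomad shuts down (initial).
  Galeon: +40 → 40 ≥ 40
Round 2 — Galeon shuts down.
  Axion: +40 → 40 < 100
No further shutdowns.

40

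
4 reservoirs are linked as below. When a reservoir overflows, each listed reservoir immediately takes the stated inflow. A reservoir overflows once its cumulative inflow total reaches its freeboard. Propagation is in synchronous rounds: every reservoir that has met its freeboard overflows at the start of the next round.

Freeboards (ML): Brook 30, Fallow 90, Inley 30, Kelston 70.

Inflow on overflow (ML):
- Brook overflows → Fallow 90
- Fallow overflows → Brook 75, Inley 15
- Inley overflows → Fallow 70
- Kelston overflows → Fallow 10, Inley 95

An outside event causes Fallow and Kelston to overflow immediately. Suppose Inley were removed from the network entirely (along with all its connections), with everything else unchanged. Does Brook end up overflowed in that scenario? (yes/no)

yes

With Inley removed:
Round 1 — Fallow, Kelston overflow (initial).
  Brook: +75 → 75 ≥ 30
Round 2 — Brook overflows.
No further overflows.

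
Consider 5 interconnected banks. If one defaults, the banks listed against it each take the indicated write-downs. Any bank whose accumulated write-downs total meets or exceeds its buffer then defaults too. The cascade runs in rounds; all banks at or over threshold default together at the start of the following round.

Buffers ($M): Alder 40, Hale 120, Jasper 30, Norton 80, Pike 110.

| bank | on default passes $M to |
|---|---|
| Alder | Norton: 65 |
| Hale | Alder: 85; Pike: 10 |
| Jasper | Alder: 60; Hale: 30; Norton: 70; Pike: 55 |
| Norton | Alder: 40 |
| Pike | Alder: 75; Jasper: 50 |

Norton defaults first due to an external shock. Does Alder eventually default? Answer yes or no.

Round 1 — Norton defaults (initial).
  Alder: +40 → 40 ≥ 40
Round 2 — Alder defaults.
No further defaults.

yes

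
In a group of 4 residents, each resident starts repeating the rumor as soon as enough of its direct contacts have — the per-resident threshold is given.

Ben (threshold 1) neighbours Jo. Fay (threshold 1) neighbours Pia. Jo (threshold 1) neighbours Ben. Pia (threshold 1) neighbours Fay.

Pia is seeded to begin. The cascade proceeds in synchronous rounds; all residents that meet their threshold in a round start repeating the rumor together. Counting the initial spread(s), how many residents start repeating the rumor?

Round 1 — Pia starts repeating the rumor (initial).
Round 2 — checking thresholds:
  Fay: 1 of 1 neighbours ≥ 1, starts repeating the rumor.
Round 3 — no new spreads; cascade stops.

2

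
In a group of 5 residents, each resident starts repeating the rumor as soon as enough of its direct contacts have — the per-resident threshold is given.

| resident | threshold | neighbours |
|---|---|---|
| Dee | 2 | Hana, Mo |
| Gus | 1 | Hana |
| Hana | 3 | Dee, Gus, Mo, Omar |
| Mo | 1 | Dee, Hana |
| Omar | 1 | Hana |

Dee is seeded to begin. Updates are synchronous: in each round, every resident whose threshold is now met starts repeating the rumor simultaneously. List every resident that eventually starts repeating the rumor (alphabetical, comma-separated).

Dee, Mo

Round 1 — Dee starts repeating the rumor (initial).
Round 2 — checking thresholds:
  Hana: 1 of 4 neighbours < 3, below threshold.
  Mo: 1 of 2 neighbours ≥ 1, starts repeating the rumor.
Round 3 — no new spreads; cascade stops.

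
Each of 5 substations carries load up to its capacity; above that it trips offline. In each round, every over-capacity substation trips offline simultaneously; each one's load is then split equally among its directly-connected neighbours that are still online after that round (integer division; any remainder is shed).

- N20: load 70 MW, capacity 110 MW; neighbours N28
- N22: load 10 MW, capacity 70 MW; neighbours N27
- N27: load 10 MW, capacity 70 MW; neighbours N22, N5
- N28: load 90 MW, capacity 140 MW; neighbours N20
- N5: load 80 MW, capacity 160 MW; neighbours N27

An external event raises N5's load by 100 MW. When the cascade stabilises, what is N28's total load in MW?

90

Round 1 — N5 at 180 > 160. N5 trips offline.
  N5 sheds 180 MW to N27: 180 each.
    N27: 10+180 = 190 > 70
Round 2 — N27 trips offline.
  N27 sheds 190 MW to N22: 190 each.
    N22: 10+190 = 200 > 70
Round 3 — N22 trips offline.
  N22 sheds 200 MW: no online neighbours, lost.
No further trips.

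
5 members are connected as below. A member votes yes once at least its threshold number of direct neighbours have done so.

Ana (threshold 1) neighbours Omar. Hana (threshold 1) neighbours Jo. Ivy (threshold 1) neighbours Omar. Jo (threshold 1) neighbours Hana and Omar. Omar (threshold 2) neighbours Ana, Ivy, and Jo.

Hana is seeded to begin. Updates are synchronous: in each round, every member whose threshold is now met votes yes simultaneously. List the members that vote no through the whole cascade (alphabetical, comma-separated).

Round 1 — Hana votes yes (initial).
Round 2 — checking thresholds:
  Jo: 1 of 2 neighbours ≥ 1, votes yes.
Round 3 — no new yes votes; cascade stops.

Ana, Ivy, Omar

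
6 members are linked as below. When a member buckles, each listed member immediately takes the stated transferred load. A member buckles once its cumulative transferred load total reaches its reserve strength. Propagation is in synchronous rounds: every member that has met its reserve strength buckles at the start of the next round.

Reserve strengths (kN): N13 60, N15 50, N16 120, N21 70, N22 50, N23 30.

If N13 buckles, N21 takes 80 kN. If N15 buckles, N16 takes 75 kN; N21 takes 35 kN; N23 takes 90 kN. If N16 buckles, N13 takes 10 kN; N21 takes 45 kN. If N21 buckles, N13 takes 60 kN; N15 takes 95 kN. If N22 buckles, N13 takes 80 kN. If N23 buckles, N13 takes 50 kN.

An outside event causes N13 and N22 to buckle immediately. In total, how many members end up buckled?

Round 1 — N13, N22 buckle (initial).
  N21: +80 → 80 ≥ 70
Round 2 — N21 buckles.
  N15: +95 → 95 ≥ 50
Round 3 — N15 buckles.
  N16: +75 → 75 < 120
  N23: +90 → 90 ≥ 30
Round 4 — N23 buckles.
No further bucklings.

5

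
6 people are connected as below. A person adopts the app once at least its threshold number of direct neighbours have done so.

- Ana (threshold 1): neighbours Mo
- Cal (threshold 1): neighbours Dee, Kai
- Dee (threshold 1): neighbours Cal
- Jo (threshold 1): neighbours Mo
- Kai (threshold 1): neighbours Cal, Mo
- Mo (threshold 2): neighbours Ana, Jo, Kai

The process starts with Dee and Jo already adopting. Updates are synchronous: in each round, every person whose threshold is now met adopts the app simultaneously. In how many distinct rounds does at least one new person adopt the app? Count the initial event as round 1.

Round 1 — Dee, Jo adopt the app (initial).
Round 2 — checking thresholds:
  Cal: 1 of 2 neighbours ≥ 1, adopts the app.
  Mo: 1 of 3 neighbours < 2, below threshold.
Round 3 — checking thresholds:
  Kai: 1 of 2 neighbours ≥ 1, adopts the app.
  Mo: 1 of 3 neighbours < 2, below threshold.
Round 4 — checking thresholds:
  Mo: 2 of 3 neighbours ≥ 2, adopts the app.
Round 5 — checking thresholds:
  Ana: 1 of 1 neighbours ≥ 1, adopts the app.
Round 6 — no new adoptions; cascade stops.

5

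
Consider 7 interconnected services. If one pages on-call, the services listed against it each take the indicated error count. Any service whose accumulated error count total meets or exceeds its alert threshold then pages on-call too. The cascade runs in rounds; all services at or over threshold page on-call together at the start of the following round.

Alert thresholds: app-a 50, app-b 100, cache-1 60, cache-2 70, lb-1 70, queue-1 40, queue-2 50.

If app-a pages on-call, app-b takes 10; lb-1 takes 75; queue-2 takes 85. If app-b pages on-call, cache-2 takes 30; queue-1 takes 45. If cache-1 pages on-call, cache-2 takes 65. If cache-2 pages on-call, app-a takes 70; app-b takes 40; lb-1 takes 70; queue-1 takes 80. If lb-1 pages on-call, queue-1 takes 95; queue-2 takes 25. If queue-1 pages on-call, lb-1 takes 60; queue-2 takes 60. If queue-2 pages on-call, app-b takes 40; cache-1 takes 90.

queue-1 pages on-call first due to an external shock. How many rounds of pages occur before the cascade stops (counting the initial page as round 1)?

Round 1 — queue-1 pages on-call (initial).
  lb-1: +60 → 60 < 70
  queue-2: +60 → 60 ≥ 50
Round 2 — queue-2 pages on-call.
  app-b: +40 → 40 < 100
  cache-1: +90 → 90 ≥ 60
Round 3 — cache-1 pages on-call.
  cache-2: +65 → 65 < 70
No further pages.

3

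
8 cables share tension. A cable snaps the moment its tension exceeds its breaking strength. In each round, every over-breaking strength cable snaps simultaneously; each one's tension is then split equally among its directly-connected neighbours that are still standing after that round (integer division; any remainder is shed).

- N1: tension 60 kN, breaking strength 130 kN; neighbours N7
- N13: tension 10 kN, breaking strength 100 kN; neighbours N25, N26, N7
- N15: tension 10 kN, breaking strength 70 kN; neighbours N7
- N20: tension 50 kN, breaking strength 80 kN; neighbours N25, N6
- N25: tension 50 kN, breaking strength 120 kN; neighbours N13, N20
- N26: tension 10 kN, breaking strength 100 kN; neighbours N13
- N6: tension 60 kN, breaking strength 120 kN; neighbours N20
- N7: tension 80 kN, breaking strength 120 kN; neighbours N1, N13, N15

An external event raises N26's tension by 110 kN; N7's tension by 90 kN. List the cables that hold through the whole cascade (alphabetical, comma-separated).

Round 1 — N26 at 120 > 100; N7 at 170 > 120. N26, N7 snap.
  N26 sheds 120 kN to N13: 120 each.
    N13: 10+120 = 130 > 100
  N7 sheds 170 kN to N1, N13, N15: 56 each (2 lost).
    N1: 60+56 = 116 ≤ 130
    N13: 130+56 = 186 > 100
    N15: 10+56 = 66 ≤ 70
Round 2 — N13 snaps.
  N13 sheds 186 kN to N25: 186 each.
    N25: 50+186 = 236 > 120
Round 3 — N25 snaps.
  N25 sheds 236 kN to N20: 236 each.
    N20: 50+236 = 286 > 80
Round 4 — N20 snaps.
  N20 sheds 286 kN to N6: 286 each.
    N6: 60+286 = 346 > 120
Round 5 — N6 snaps.
  N6 sheds 346 kN: no online neighbours, lost.
No further breaks.

N1, N15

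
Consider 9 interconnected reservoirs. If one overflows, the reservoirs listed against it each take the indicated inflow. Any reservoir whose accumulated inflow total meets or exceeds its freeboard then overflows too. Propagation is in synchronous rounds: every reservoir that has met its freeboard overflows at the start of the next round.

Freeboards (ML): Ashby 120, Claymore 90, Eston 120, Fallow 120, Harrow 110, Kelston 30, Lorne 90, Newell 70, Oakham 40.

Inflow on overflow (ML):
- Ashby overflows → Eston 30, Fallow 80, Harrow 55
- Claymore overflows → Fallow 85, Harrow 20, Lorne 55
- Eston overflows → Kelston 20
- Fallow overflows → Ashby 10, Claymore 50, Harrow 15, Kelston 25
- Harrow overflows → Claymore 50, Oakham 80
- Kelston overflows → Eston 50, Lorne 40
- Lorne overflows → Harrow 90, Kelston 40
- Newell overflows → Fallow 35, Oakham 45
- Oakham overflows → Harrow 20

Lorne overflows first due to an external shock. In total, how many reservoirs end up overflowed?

2

Round 1 — Lorne overflows (initial).
  Harrow: +90 → 90 < 110
  Kelston: +40 → 40 ≥ 30
Round 2 — Kelston overflows.
  Eston: +50 → 50 < 120
No further overflows.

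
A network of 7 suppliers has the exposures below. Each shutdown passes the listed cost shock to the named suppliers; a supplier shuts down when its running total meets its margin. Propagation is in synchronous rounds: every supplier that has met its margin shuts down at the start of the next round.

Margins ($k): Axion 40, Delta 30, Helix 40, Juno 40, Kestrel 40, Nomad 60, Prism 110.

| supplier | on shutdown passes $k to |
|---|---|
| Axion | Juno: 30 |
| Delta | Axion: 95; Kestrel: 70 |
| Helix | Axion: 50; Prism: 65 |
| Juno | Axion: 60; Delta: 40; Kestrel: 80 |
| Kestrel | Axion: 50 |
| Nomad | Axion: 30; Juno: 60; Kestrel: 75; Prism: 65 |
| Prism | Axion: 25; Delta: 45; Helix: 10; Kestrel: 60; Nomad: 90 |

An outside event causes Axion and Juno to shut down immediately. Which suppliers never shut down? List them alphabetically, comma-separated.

Helix, Nomad, Prism

Round 1 — Axion, Juno shut down (initial).
  Delta: +40 → 40 ≥ 30
  Kestrel: +80 → 80 ≥ 40
Round 2 — Delta, Kestrel shut down.
No further shutdowns.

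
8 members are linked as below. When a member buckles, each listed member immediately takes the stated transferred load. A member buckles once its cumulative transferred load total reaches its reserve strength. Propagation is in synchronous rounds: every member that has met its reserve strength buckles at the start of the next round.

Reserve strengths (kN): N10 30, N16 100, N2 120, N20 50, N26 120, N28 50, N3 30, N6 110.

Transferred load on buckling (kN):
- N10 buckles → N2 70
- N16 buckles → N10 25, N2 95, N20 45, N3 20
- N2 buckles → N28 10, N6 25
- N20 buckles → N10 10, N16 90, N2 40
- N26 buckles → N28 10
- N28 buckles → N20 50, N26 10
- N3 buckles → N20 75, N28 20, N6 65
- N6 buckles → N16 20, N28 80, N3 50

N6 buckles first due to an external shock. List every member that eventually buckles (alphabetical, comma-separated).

Round 1 — N6 buckles (initial).
  N16: +20 → 20 < 100
  N28: +80 → 80 ≥ 50
  N3: +50 → 50 ≥ 30
Round 2 — N28, N3 buckle.
  N20: +50+75 → 125 ≥ 50
  N26: +10 → 10 < 120
Round 3 — N20 buckles.
  N10: +10 → 10 < 30
  N16: +90 → 110 ≥ 100
  N2: +40 → 40 < 120
Round 4 — N16 buckles.
  N10: +25 → 35 ≥ 30
  N2: +95 → 135 ≥ 120
Round 5 — N10, N2 buckle.
No further bucklings.

N10, N16, N2, N20, N28, N3, N6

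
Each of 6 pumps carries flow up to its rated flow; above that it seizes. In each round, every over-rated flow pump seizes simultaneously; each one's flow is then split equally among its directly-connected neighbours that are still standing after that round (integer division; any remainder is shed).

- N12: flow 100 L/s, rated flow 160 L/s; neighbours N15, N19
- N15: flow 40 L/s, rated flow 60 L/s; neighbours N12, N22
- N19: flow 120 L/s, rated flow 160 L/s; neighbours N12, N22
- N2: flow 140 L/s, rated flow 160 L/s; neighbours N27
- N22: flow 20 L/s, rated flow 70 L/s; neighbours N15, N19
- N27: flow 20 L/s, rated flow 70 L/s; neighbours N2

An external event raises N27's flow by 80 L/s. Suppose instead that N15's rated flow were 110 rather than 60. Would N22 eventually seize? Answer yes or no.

no

With N15's rated flow at 110:
Round 1 — N27 at 100 > 70. N27 seizes.
  N27 sheds 100 L/s to N2: 100 each.
    N2: 140+100 = 240 > 160
Round 2 — N2 seizes.
  N2 sheds 240 L/s: no online neighbours, lost.
No further seizures.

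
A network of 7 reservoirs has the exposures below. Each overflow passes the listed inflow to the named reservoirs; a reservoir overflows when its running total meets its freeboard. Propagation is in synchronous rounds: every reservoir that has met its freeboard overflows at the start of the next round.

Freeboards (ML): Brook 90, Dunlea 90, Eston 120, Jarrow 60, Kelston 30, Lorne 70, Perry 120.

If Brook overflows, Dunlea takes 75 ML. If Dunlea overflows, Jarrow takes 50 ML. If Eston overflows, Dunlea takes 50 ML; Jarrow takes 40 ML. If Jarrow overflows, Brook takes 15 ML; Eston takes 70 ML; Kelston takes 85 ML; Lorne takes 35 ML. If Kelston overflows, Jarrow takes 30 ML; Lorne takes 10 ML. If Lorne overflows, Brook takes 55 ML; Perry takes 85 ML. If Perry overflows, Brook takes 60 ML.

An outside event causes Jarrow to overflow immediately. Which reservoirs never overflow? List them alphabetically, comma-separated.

Brook, Dunlea, Eston, Lorne, Perry

Round 1 — Jarrow overflows (initial).
  Brook: +15 → 15 < 90
  Eston: +70 → 70 < 120
  Kelston: +85 → 85 ≥ 30
  Lorne: +35 → 35 < 70
Round 2 — Kelston overflows.
  Lorne: +10 → 45 < 70
No further overflows.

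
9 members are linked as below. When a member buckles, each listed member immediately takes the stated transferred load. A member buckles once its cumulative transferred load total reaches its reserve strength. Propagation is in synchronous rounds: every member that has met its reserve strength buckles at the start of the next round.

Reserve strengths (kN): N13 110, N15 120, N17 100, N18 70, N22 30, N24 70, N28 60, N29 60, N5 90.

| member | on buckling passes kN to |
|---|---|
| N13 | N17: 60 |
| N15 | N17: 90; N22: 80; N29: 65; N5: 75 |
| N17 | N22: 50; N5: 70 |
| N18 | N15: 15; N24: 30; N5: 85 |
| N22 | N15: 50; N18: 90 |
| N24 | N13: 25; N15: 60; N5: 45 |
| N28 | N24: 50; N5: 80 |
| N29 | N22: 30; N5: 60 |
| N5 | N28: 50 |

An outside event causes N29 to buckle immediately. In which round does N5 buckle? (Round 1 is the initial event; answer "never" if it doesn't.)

4

Round 1 — N29 buckles (initial).
  N22: +30 → 30 ≥ 30
  N5: +60 → 60 < 90
Round 2 — N22 buckles.
  N15: +50 → 50 < 120
  N18: +90 → 90 ≥ 70
Round 3 — N18 buckles.
  N15: +15 → 65 < 120
  N24: +30 → 30 < 70
  N5: +85 → 145 ≥ 90
Round 4 — N5 buckles.
  N28: +50 → 50 < 60
No further bucklings.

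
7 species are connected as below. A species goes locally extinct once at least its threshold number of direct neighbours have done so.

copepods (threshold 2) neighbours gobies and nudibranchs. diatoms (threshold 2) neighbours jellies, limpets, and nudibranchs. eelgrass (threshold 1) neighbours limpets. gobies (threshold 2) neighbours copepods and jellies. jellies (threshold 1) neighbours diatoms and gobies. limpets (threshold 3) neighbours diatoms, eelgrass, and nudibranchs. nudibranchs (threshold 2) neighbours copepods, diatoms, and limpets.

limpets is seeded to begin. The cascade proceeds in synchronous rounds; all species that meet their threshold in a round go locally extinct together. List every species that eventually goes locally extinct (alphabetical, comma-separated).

eelgrass, limpets

Round 1 — limpets goes locally extinct (initial).
Round 2 — checking thresholds:
  diatoms: 1 of 3 neighbours < 2, holds.
  eelgrass: 1 of 1 neighbours ≥ 1, goes locally extinct.
  nudibranchs: 1 of 3 neighbours < 2, holds.
Round 3 — no new extinctions; cascade stops.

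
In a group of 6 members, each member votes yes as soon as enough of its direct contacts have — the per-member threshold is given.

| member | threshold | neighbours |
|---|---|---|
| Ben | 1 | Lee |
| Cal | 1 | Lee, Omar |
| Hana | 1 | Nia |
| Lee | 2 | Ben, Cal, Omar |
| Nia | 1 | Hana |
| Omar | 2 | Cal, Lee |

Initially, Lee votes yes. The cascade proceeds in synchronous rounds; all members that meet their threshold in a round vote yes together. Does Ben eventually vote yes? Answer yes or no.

yes

Round 1 — Lee votes yes (initial).
Round 2 — checking thresholds:
  Ben: 1 of 1 neighbours ≥ 1, votes yes.
  Cal: 1 of 2 neighbours ≥ 1, votes yes.
  Omar: 1 of 2 neighbours < 2, not yet.
Round 3 — checking thresholds:
  Omar: 2 of 2 neighbours ≥ 2, votes yes.
Round 4 — no new yes votes; cascade stops.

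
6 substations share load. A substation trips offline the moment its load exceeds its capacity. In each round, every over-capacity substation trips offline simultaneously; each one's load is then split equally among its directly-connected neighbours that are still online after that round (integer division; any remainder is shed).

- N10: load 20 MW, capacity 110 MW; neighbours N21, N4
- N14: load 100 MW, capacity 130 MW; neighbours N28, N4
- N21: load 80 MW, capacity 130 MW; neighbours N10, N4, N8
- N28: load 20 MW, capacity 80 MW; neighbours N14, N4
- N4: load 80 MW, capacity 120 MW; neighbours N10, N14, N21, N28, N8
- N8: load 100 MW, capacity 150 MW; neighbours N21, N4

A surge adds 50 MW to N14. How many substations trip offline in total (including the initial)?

Round 1 — N14 at 150 > 130. N14 trips offline.
  N14 sheds 150 MW to N28, N4: 75 each.
    N28: 20+75 = 95 > 80
    N4: 80+75 = 155 > 120
Round 2 — N28, N4 trip offline.
  N28 sheds 95 MW: no online neighbours, lost.
  N4 sheds 155 MW to N10, N21, N8: 51 each (2 lost).
    N10: 20+51 = 71 ≤ 110
    N21: 80+51 = 131 > 130
    N8: 100+51 = 151 > 150
Round 3 — N21, N8 trip offline.
  N21 sheds 131 MW to N10: 131 each.
    N10: 71+131 = 202 > 110
  N8 sheds 151 MW: no online neighbours, lost.
Round 4 — N10 trips offline.
  N10 sheds 202 MW: no online neighbours, lost.
No further trips.

6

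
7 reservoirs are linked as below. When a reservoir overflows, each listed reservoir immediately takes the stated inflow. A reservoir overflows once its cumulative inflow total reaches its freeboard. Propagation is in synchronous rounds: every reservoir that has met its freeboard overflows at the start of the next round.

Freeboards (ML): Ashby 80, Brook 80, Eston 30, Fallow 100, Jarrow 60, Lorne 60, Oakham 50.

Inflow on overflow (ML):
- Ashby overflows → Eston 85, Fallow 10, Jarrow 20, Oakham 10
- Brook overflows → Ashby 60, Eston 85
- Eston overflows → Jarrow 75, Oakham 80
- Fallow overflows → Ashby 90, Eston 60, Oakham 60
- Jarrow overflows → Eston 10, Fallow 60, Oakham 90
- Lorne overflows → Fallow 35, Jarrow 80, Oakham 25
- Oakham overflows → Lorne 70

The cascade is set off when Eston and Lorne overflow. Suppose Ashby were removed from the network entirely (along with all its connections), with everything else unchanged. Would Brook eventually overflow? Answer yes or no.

With Ashby removed:
Round 1 — Eston, Lorne overflow (initial).
  Fallow: +35 → 35 < 100
  Jarrow: +75+80 → 155 ≥ 60
  Oakham: +80+25 → 105 ≥ 50
Round 2 — Jarrow, Oakham overflow.
  Fallow: +60 → 95 < 100
No further overflows.

no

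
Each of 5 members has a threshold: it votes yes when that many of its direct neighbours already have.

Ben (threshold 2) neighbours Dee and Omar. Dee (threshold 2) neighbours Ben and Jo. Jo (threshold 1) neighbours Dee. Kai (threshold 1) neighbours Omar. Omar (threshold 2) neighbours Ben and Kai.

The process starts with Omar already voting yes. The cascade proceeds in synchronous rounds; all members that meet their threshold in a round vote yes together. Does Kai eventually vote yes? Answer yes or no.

yes

Round 1 — Omar votes yes (initial).
Round 2 — checking thresholds:
  Ben: 1 of 2 neighbours < 2, not yet.
  Kai: 1 of 1 neighbours ≥ 1, votes yes.
Round 3 — no new yes votes; cascade stops.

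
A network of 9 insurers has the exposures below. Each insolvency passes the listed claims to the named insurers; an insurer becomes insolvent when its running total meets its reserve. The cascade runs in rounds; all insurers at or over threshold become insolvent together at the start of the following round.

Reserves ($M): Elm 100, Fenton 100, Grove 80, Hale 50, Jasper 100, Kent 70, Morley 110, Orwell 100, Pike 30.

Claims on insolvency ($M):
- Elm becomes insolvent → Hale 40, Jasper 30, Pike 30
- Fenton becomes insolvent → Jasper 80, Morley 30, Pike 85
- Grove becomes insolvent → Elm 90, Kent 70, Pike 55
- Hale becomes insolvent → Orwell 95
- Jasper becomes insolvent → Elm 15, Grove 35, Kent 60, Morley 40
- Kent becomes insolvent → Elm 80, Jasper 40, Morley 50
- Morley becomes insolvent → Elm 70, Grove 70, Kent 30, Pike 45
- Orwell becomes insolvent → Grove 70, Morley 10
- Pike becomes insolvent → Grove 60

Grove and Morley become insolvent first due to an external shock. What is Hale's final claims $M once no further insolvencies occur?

40

Round 1 — Grove, Morley become insolvent (initial).
  Elm: +90+70 → 160 ≥ 100
  Kent: +70+30 → 100 ≥ 70
  Pike: +55+45 → 100 ≥ 30
Round 2 — Elm, Kent, Pike become insolvent.
  Hale: +40 → 40 < 50
  Jasper: +30+40 → 70 < 100
No further insolvencies.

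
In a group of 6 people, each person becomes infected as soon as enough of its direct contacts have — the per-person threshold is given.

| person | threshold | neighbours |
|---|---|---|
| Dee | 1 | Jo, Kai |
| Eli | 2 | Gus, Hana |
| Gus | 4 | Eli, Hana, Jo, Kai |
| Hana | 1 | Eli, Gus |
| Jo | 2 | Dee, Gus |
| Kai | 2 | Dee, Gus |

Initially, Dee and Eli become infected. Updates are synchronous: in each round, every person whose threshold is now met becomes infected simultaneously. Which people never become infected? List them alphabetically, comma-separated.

Round 1 — Dee, Eli become infected (initial).
Round 2 — checking thresholds:
  Gus: 1 of 4 neighbours < 4, below threshold.
  Hana: 1 of 2 neighbours ≥ 1, becomes infected.
  Jo: 1 of 2 neighbours < 2, below threshold.
  Kai: 1 of 2 neighbours < 2, below threshold.
Round 3 — no new infections; cascade stops.

Gus, Jo, Kai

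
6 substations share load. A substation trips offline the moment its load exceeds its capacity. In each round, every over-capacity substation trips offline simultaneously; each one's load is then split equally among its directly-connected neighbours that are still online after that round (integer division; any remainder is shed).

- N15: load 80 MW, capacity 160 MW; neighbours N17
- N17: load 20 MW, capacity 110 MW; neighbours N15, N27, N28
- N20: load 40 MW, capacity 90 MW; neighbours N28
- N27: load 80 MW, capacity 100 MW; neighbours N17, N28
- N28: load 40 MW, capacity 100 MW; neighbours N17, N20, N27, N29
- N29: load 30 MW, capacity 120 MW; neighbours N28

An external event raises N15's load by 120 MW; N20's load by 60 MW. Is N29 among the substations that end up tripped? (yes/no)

Round 1 — N15 at 200 > 160; N20 at 100 > 90. N15, N20 trip offline.
  N15 sheds 200 MW to N17: 200 each.
    N17: 20+200 = 220 > 110
  N20 sheds 100 MW to N28: 100 each.
    N28: 40+100 = 140 > 100
Round 2 — N17, N28 trip offline.
  N17 sheds 220 MW to N27: 220 each.
    N27: 80+220 = 300 > 100
  N28 sheds 140 MW to N27, N29: 70 each.
    N27: 300+70 = 370 > 100
    N29: 30+70 = 100 ≤ 120
Round 3 — N27 trips offline.
  N27 sheds 370 MW: no online neighbours, lost.
No further trips.

no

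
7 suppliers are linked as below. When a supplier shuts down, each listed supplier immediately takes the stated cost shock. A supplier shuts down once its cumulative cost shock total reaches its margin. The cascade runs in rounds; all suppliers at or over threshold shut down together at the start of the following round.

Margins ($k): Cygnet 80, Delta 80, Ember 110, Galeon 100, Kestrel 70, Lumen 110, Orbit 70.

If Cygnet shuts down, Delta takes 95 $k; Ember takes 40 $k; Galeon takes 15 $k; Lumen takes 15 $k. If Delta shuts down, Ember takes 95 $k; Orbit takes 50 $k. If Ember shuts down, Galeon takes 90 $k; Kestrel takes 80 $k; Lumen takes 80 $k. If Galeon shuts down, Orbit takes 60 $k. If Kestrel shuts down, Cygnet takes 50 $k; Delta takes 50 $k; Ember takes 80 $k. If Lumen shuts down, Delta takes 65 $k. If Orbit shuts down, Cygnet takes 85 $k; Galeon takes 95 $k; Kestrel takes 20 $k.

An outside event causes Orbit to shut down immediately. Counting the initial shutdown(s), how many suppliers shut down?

Round 1 — Orbit shuts down (initial).
  Cygnet: +85 → 85 ≥ 80
  Galeon: +95 → 95 < 100
  Kestrel: +20 → 20 < 70
Round 2 — Cygnet shuts down.
  Delta: +95 → 95 ≥ 80
  Ember: +40 → 40 < 110
  Galeon: +15 → 110 ≥ 100
  Lumen: +15 → 15 < 110
Round 3 — Delta, Galeon shut down.
  Ember: +95 → 135 ≥ 110
Round 4 — Ember shuts down.
  Kestrel: +80 → 100 ≥ 70
  Lumen: +80 → 95 < 110
Round 5 — Kestrel shuts down.
No further shutdowns.

6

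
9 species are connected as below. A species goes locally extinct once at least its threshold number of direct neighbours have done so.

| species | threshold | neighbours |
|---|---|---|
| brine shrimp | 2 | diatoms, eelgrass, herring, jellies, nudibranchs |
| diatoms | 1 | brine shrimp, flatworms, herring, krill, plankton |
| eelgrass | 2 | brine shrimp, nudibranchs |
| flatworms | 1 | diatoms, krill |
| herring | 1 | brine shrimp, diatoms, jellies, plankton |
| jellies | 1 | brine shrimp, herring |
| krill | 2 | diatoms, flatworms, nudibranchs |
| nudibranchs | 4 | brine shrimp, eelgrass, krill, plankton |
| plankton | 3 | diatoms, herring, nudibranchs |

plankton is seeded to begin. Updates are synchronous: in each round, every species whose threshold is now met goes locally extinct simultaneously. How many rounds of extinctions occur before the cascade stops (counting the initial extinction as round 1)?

4

Round 1 — plankton goes locally extinct (initial).
Round 2 — checking thresholds:
  diatoms: 1 of 5 neighbours ≥ 1, goes locally extinct.
  herring: 1 of 4 neighbours ≥ 1, goes locally extinct.
  nudibranchs: 1 of 4 neighbours < 4, below threshold.
Round 3 — checking thresholds:
  brine shrimp: 2 of 5 neighbours ≥ 2, goes locally extinct.
  flatworms: 1 of 2 neighbours ≥ 1, goes locally extinct.
  jellies: 1 of 2 neighbours ≥ 1, goes locally extinct.
  krill: 1 of 3 neighbours < 2, below threshold.
  nudibranchs: 1 of 4 neighbours < 4, below threshold.
Round 4 — checking thresholds:
  eelgrass: 1 of 2 neighbours < 2, below threshold.
  krill: 2 of 3 neighbours ≥ 2, goes locally extinct.
  nudibranchs: 2 of 4 neighbours < 4, below threshold.
Round 5 — no new extinctions; cascade stops.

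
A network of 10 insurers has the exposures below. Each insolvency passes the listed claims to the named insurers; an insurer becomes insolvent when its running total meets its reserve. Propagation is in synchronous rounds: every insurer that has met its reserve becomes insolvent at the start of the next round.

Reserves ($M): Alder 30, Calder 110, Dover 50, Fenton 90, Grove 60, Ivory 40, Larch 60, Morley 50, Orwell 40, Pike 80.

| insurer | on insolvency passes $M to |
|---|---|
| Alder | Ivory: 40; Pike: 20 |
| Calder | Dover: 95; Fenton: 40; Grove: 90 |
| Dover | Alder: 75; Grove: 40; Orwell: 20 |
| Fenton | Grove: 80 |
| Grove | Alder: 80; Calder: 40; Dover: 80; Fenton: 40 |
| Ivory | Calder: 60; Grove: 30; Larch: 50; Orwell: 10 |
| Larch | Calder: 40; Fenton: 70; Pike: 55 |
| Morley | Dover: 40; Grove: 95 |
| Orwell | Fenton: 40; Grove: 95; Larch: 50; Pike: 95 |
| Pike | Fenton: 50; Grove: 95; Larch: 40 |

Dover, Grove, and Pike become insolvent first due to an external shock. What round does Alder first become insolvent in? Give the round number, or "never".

2

Round 1 — Dover, Grove, Pike become insolvent (initial).
  Alder: +75+80 → 155 ≥ 30
  Calder: +40 → 40 < 110
  Fenton: +40+50 → 90 ≥ 90
  Larch: +40 → 40 < 60
  Orwell: +20 → 20 < 40
Round 2 — Alder, Fenton become insolvent.
  Ivory: +40 → 40 ≥ 40
Round 3 — Ivory becomes insolvent.
  Calder: +60 → 100 < 110
  Larch: +50 → 90 ≥ 60
  Orwell: +10 → 30 < 40
Round 4 — Larch becomes insolvent.
  Calder: +40 → 140 ≥ 110
Round 5 — Calder becomes insolvent.
No further insolvencies.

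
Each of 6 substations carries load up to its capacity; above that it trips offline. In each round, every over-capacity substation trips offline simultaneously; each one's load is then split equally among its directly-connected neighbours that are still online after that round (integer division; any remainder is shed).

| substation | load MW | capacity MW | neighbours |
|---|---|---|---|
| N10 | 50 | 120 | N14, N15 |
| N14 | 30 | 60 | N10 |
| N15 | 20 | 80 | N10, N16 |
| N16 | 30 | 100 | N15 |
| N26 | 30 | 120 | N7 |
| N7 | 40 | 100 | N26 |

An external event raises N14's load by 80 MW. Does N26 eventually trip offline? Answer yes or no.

Round 1 — N14 at 110 > 60. N14 trips offline.
  N14 sheds 110 MW to N10: 110 each.
    N10: 50+110 = 160 > 120
Round 2 — N10 trips offline.
  N10 sheds 160 MW to N15: 160 each.
    N15: 20+160 = 180 > 80
Round 3 — N15 trips offline.
  N15 sheds 180 MW to N16: 180 each.
    N16: 30+180 = 210 > 100
Round 4 — N16 trips offline.
  N16 sheds 210 MW: no online neighbours, lost.
No further trips.

no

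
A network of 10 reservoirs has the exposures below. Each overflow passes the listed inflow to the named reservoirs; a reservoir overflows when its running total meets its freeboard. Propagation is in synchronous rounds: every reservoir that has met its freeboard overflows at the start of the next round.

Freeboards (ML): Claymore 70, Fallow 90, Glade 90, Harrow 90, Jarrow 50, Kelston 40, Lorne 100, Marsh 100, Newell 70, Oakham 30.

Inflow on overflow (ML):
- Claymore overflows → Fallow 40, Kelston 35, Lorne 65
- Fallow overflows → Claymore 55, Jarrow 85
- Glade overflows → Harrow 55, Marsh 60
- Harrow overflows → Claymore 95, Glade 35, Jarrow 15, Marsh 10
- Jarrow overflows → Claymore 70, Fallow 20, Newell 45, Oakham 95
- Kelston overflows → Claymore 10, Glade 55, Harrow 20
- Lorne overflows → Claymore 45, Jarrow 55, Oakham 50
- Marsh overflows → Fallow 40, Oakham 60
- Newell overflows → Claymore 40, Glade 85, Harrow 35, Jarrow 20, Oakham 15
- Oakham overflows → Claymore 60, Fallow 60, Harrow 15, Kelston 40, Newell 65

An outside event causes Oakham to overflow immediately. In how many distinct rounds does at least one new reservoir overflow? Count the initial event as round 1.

8

Round 1 — Oakham overflows (initial).
  Claymore: +60 → 60 < 70
  Fallow: +60 → 60 < 90
  Harrow: +15 → 15 < 90
  Kelston: +40 → 40 ≥ 40
  Newell: +65 → 65 < 70
Round 2 — Kelston overflows.
  Claymore: +10 → 70 ≥ 70
  Glade: +55 → 55 < 90
  Harrow: +20 → 35 < 90
Round 3 — Claymore overflows.
  Fallow: +40 → 100 ≥ 90
  Lorne: +65 → 65 < 100
Round 4 — Fallow overflows.
  Jarrow: +85 → 85 ≥ 50
Round 5 — Jarrow overflows.
  Newell: +45 → 110 ≥ 70
Round 6 — Newell overflows.
  Glade: +85 → 140 ≥ 90
  Harrow: +35 → 70 < 90
Round 7 — Glade overflows.
  Harrow: +55 → 125 ≥ 90
  Marsh: +60 → 60 < 100
Round 8 — Harrow overflows.
  Marsh: +10 → 70 < 100
No further overflows.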